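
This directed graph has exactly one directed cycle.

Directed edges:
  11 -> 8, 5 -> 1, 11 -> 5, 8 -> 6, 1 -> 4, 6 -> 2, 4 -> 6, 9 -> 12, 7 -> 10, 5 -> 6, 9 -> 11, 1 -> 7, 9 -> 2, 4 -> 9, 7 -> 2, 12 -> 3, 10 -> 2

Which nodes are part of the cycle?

DFS with gray/black marking from 9:
9 gray
  12 gray
    3 gray
    3 black
  12 black
  11 gray
    8 gray
      6 gray
        2 gray
        2 black
      6 black
    8 black
    5 gray
      1 gray
        7 gray
          10 gray
            10→2: 2 black — skip
          10 black
          7→2: 2 black — skip
        7 black
        4 gray
          4→9: 9 is gray → back edge
Back edge closes the cycle 9 → 11 → 5 → 1 → 4 → 9; its vertices are {1, 4, 5, 9, 11}.

1, 4, 5, 9, 11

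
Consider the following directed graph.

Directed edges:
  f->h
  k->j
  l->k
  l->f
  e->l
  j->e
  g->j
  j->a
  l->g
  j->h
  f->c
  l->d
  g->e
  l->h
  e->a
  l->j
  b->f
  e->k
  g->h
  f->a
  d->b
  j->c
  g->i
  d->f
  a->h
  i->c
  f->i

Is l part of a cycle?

l is on a cycle iff l can reach itself via ≥1 edge.
l → g → e → l — yes.

Yes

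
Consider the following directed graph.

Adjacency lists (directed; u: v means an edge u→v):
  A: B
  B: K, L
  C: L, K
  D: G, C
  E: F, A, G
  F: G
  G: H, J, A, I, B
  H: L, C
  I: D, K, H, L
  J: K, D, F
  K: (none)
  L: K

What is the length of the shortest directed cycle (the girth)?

For each vertex v, BFS finds the shortest path from v back to v.
The shortest such closed walk is F → G → J → F, length 3.

3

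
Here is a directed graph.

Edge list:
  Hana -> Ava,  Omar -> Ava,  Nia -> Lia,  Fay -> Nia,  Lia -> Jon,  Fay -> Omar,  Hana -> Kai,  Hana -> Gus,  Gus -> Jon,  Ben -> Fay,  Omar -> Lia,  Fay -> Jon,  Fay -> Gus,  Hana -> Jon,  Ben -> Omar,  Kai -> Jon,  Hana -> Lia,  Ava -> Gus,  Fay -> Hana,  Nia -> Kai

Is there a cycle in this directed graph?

No

DFS with white/gray/black marking, starting from Lia:
Lia gray
  Jon gray
  Jon black
Lia black
Ava gray
  Gus gray
    Gus→Jon: Jon black — skip
  Gus black
Ava black
Hana gray
  Hana→Gus: Gus black — skip
  Hana→Ava: Ava black — skip
  Hana→Lia: Lia black — skip
  Hana→Jon: Jon black — skip
  Kai gray
    Kai→Jon: Jon black — skip
  Kai black
Hana black
Omar gray
  Omar→Lia: Lia black — skip
  Omar→Ava: Ava black — skip
Omar black
Ben gray
  Ben→Omar: Omar black — skip
  Fay gray
    Fay→Hana: Hana black — skip
    Fay→Omar: Omar black — skip
    Fay→Gus: Gus black — skip
    Nia gray
      Nia→Kai: Kai black — skip
      Nia→Lia: Lia black — skip
    Nia black
    Fay→Jon: Jon black — skip
  Fay black
Ben black
Every edge goes to a white or black vertex — no back edge, so the graph is acyclic.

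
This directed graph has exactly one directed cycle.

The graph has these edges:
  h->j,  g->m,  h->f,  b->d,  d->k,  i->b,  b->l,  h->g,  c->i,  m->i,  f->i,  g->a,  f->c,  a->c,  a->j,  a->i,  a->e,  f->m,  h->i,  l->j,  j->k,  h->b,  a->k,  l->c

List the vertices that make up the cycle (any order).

b, c, i, l

DFS with gray/black marking from b:
b gray
  d gray
    k gray
    k black
  d black
  l gray
    c gray
      i gray
        i→b: b is gray → back edge
Back edge closes the cycle b → l → c → i → b; its vertices are {b, c, i, l}.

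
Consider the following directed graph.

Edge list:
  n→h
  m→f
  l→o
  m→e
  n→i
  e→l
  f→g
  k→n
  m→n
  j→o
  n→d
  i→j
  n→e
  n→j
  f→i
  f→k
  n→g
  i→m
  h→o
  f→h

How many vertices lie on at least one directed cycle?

A vertex is on a directed cycle iff it belongs to a strongly connected component of size ≥ 2 (or has a self-loop).
The vertices on cycles are {f, i, k, m, n} — 5 in total.

5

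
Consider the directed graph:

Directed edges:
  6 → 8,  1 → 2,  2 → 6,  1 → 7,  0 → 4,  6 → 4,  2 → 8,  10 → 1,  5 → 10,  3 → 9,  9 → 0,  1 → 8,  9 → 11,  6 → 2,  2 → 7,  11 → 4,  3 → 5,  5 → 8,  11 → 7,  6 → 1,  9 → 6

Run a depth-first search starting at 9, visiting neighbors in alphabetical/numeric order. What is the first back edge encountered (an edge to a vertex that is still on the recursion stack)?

DFS from 9 (visiting neighbors in alphabetical/numeric order); mark gray on enter, black on exit:
9 gray
  0 gray
    4 gray
    4 black
  0 black
  6 gray
    1 gray
      2 gray
        2→6: 6 is gray → back edge
First back edge: 2 → 6.

2->6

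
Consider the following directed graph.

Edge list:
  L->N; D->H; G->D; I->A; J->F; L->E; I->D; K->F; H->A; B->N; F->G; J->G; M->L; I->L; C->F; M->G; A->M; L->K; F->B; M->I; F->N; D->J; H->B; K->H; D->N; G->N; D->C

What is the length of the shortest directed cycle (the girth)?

3

For each vertex v, BFS finds the shortest path from v back to v.
The shortest such closed walk is I → A → M → I, length 3.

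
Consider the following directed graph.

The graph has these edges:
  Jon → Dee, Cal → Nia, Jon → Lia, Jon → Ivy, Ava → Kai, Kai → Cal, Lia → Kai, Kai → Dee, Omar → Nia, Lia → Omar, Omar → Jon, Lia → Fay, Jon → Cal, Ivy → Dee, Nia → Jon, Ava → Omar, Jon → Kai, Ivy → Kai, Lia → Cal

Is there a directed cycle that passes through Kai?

Yes

Kai is on a cycle iff Kai can reach itself via ≥1 edge.
Kai → Cal → Nia → Jon → Kai — yes.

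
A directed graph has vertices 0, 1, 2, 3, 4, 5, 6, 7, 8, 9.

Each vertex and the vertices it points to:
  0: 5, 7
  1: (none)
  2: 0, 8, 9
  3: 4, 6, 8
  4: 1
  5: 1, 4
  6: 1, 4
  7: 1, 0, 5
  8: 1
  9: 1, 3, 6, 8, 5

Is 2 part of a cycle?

2 lies on a cycle iff there is a path from 2 back to itself.
Exploring from 2, it never reaches itself; equivalently, its strongly connected component is a singleton.

No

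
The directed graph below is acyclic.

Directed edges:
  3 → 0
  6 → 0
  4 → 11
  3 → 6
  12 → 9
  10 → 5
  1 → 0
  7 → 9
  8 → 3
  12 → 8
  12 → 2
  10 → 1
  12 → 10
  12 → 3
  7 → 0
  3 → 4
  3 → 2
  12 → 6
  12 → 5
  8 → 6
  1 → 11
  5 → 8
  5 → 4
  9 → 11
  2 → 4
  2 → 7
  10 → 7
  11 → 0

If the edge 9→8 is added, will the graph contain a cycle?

Yes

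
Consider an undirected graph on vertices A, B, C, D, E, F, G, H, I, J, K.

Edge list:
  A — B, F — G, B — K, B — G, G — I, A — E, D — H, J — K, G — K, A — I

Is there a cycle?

Yes

DFS, tracking each vertex's parent; an edge to a visited non-parent vertex closes a cycle.
Start from E:
visit E (parent –)
  visit A (parent E)
    A–E: parent, skip
    visit I (parent A)
      visit G (parent I)
        G–I: parent, skip
        visit B (parent G)
          B–G: parent, skip
          visit K (parent B)
            visit J (parent K)
              J–K: parent, skip
            K–G: G visited and ≠ parent → cycle
Cycle: G – B – K – G.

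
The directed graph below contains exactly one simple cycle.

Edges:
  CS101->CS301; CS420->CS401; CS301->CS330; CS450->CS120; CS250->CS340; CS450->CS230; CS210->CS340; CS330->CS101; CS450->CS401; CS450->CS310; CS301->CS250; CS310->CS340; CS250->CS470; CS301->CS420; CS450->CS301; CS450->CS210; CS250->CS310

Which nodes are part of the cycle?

CS101, CS301, CS330

DFS with gray/black marking from CS301:
CS301 gray
  CS420 gray
    CS401 gray
    CS401 black
  CS420 black
  CS330 gray
    CS101 gray
      CS101→CS301: CS301 is gray → back edge
Back edge closes the cycle CS301 → CS330 → CS101 → CS301; its vertices are {CS101, CS301, CS330}.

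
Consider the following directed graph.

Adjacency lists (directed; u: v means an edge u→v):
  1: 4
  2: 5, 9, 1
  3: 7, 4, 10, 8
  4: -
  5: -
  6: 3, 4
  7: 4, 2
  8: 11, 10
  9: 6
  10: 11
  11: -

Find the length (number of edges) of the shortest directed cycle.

For each vertex v, BFS finds the shortest path from v back to v.
The shortest such closed walk is 2 → 9 → 6 → 3 → 7 → 2, length 5.

5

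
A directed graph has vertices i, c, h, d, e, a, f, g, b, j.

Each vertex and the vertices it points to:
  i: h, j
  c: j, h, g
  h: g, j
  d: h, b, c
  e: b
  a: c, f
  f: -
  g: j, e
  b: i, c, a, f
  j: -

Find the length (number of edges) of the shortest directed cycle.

4

For each vertex v, BFS finds the shortest path from v back to v.
The shortest such closed walk is b → c → g → e → b, length 4.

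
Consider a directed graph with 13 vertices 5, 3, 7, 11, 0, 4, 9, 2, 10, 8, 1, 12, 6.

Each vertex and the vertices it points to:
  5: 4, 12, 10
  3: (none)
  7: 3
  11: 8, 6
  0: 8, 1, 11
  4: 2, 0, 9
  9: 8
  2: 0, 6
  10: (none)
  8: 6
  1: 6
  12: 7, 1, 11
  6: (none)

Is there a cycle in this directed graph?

DFS with white/gray/black marking, starting from 1:
1 gray
  6 gray
  6 black
1 black
5 gray
  4 gray
    2 gray
      0 gray
        8 gray
          8→6: 6 black — skip
        8 black
        0→1: 1 black — skip
        11 gray
          11→8: 8 black — skip
          11→6: 6 black — skip
        11 black
      0 black
      2→6: 6 black — skip
    2 black
    4→0: 0 black — skip
    9 gray
      9→8: 8 black — skip
    9 black
  4 black
  12 gray
    7 gray
      3 gray
      3 black
    7 black
    12→1: 1 black — skip
    12→11: 11 black — skip
  12 black
  10 gray
  10 black
5 black
Every edge goes to a white or black vertex — no back edge, so the graph is acyclic.

No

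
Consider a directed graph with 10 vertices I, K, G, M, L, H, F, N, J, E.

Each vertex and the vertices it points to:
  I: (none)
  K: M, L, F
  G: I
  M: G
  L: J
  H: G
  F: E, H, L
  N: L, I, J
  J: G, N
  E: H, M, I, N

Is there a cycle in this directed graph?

DFS with white/gray/black marking, starting from H:
H gray
  G gray
    I gray
    I black
  G black
H black
K gray
  M gray
    M→G: G black — skip
  M black
  L gray
    J gray
      J→G: G black — skip
      N gray
        N→L: L is gray → back edge
Back edge found, so a cycle exists: L → J → N → L.

Yes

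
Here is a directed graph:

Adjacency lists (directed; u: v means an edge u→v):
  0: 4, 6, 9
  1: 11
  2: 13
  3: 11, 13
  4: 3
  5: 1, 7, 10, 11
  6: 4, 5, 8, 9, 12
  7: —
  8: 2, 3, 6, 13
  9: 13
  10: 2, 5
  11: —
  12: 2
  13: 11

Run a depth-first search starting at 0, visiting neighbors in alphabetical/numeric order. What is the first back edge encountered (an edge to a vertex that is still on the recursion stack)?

10->5

DFS from 0 (visiting neighbors in alphabetical/numeric order); mark gray on enter, black on exit:
0 gray
  4 gray
    3 gray
      11 gray
      11 black
      13 gray
        13→11: 11 black — skip
      13 black
    3 black
  4 black
  6 gray
    6→4: 4 black — skip
    5 gray
      1 gray
        1→11: 11 black — skip
      1 black
      7 gray
      7 black
      10 gray
        2 gray
          2→13: 13 black — skip
        2 black
        10→5: 5 is gray → back edge
First back edge: 10 → 5.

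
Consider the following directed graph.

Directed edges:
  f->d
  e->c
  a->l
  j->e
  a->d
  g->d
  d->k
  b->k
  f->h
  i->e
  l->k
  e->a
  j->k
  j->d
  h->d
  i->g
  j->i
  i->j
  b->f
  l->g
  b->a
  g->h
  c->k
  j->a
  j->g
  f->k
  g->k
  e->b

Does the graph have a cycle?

Yes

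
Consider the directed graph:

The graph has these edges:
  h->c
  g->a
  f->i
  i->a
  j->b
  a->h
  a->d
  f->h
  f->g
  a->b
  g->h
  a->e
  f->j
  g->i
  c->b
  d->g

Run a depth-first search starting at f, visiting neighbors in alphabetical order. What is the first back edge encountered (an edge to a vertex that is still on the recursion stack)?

DFS from f (visiting neighbors in alphabetical order); mark gray on enter, black on exit:
f gray
  g gray
    a gray
      b gray
      b black
      d gray
        d→g: g is gray → back edge
First back edge: d → g.

d->g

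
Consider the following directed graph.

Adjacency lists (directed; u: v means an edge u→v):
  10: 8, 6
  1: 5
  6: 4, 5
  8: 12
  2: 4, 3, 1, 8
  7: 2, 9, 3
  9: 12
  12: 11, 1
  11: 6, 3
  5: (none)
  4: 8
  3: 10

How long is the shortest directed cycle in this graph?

For each vertex v, BFS finds the shortest path from v back to v.
The shortest such closed walk is 12 → 11 → 3 → 10 → 8 → 12, length 5.

5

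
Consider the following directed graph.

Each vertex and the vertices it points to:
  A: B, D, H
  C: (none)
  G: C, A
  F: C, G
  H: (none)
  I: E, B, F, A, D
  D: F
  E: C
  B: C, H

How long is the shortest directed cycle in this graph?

4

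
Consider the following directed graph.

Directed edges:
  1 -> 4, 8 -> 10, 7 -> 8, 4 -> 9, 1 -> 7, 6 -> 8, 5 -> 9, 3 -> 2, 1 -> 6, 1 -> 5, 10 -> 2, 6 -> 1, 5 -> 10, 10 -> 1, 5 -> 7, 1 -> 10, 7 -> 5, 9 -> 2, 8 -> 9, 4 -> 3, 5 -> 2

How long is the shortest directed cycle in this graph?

2

For each vertex v, BFS finds the shortest path from v back to v.
The shortest such closed walk is 1 → 10 → 1, length 2.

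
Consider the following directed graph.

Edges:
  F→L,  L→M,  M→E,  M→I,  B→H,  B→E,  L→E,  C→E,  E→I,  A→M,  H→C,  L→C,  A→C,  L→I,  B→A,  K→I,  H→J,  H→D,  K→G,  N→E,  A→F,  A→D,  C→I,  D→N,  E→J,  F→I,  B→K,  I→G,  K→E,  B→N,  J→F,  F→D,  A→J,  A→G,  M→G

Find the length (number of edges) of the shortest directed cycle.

4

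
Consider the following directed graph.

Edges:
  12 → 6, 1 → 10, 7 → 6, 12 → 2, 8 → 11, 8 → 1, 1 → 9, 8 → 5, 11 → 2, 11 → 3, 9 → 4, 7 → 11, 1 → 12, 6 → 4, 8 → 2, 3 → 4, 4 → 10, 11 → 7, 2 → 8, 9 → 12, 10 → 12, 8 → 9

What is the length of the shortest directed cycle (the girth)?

2

For each vertex v, BFS finds the shortest path from v back to v.
The shortest such closed walk is 8 → 2 → 8, length 2.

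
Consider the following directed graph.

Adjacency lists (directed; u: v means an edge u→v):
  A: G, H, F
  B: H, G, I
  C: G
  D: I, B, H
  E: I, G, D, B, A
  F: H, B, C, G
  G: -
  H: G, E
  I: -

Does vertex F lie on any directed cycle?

F is on a cycle iff F can reach itself via ≥1 edge.
F → H → E → A → F — yes.

Yes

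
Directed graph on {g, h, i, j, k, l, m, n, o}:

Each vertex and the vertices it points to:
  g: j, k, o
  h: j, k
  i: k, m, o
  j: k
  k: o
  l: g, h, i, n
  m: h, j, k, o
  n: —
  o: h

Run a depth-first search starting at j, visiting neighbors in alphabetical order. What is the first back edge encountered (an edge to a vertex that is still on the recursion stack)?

h->j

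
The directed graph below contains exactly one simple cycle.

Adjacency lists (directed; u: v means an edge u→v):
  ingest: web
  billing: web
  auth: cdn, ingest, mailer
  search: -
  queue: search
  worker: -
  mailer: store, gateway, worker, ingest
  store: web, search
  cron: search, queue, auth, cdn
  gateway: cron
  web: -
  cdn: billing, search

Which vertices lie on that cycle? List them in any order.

DFS with gray/black marking from mailer:
mailer gray
  store gray
    web gray
    web black
    search gray
    search black
  store black
  gateway gray
    cron gray
      cron→search: search black — skip
      queue gray
        queue→search: search black — skip
      queue black
      auth gray
        cdn gray
          billing gray
            billing→web: web black — skip
          billing black
          cdn→search: search black — skip
        cdn black
        ingest gray
          ingest→web: web black — skip
        ingest black
        auth→mailer: mailer is gray → back edge
Back edge closes the cycle mailer → gateway → cron → auth → mailer; its vertices are {auth, cron, mailer, gateway}.

auth, cron, mailer, gateway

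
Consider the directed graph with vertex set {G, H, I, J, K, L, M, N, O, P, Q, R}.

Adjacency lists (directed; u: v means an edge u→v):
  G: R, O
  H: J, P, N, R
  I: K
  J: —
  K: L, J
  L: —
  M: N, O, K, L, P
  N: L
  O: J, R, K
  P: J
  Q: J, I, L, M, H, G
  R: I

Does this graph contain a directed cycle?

No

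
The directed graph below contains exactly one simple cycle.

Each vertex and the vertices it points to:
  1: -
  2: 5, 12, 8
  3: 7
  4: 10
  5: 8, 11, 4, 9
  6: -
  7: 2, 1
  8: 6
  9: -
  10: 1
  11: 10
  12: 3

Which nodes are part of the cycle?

DFS with gray/black marking from 2:
2 gray
  5 gray
    8 gray
      6 gray
      6 black
    8 black
    11 gray
      10 gray
        1 gray
        1 black
      10 black
    11 black
    4 gray
      4→10: 10 black — skip
    4 black
    9 gray
    9 black
  5 black
  12 gray
    3 gray
      7 gray
        7→2: 2 is gray → back edge
Back edge closes the cycle 2 → 12 → 3 → 7 → 2; its vertices are {2, 3, 7, 12}.

2, 3, 7, 12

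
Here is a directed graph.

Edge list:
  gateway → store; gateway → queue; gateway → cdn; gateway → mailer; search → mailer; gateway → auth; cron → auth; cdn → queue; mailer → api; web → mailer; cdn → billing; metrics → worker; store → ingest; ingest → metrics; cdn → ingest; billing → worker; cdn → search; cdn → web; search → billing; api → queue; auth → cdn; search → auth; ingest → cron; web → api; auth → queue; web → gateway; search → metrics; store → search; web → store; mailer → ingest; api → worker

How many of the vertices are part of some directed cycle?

A vertex is on a directed cycle iff it belongs to a strongly connected component of size ≥ 2 (or has a self-loop).
The vertices on cycles are {cdn, web, auth, cron, store, ingest, mailer, search, gateway} — 9 in total.

9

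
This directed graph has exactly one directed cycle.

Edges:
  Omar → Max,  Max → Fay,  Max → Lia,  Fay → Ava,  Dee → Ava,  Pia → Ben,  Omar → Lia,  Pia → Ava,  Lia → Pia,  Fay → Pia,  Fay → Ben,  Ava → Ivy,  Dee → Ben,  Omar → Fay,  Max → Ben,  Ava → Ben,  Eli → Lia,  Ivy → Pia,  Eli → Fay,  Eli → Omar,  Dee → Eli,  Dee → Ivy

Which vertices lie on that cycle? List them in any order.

DFS with gray/black marking from Ivy:
Ivy gray
  Pia gray
    Ava gray
      Ava→Ivy: Ivy is gray → back edge
Back edge closes the cycle Ivy → Pia → Ava → Ivy; its vertices are {Ava, Ivy, Pia}.

Ava, Ivy, Pia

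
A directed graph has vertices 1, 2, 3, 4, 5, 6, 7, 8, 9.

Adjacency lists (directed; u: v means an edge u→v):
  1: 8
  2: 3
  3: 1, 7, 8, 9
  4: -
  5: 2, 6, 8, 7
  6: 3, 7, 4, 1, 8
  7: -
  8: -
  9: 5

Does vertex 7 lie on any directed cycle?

7 lies on a cycle iff there is a path from 7 back to itself.
Exploring from 7, it never reaches itself; equivalently, its strongly connected component is a singleton.

No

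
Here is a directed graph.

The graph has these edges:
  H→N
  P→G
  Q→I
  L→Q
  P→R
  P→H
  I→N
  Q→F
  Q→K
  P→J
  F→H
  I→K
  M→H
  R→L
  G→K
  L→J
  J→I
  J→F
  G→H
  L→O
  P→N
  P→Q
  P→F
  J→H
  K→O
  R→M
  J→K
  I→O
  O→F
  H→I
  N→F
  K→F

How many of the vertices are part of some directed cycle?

6

A vertex is on a directed cycle iff it belongs to a strongly connected component of size ≥ 2 (or has a self-loop).
The vertices on cycles are {F, H, I, K, N, O} — 6 in total.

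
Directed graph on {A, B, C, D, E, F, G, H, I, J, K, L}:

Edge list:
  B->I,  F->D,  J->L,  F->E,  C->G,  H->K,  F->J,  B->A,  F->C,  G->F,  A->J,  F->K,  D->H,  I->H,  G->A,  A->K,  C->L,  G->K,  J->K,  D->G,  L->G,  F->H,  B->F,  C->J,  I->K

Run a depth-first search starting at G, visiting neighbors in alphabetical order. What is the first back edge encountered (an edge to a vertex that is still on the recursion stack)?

L→G

DFS from G (visiting neighbors in alphabetical order); mark gray on enter, black on exit:
G gray
  A gray
    J gray
      K gray
      K black
      L gray
        L→G: G is gray → back edge
First back edge: L → G.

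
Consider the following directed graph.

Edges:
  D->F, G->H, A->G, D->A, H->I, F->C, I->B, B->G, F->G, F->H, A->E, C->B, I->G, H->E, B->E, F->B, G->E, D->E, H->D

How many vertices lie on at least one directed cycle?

8

A vertex is on a directed cycle iff it belongs to a strongly connected component of size ≥ 2 (or has a self-loop).
The vertices on cycles are {A, B, C, D, F, G, H, I} — 8 in total.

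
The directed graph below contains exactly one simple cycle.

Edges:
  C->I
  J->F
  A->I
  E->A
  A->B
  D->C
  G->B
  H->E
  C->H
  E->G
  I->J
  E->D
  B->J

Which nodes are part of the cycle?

C, D, E, H

DFS with gray/black marking from E:
E gray
  A gray
    B gray
      J gray
        F gray
        F black
      J black
    B black
    I gray
      I→J: J black — skip
    I black
  A black
  D gray
    C gray
      C→I: I black — skip
      H gray
        H→E: E is gray → back edge
Back edge closes the cycle E → D → C → H → E; its vertices are {C, D, E, H}.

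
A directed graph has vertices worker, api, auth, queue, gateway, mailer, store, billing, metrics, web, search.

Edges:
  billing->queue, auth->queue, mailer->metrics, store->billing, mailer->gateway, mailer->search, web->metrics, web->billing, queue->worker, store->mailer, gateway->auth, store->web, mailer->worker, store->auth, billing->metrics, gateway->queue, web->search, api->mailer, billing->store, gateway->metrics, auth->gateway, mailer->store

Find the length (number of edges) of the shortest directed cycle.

For each vertex v, BFS finds the shortest path from v back to v.
The shortest such closed walk is mailer → store → mailer, length 2.

2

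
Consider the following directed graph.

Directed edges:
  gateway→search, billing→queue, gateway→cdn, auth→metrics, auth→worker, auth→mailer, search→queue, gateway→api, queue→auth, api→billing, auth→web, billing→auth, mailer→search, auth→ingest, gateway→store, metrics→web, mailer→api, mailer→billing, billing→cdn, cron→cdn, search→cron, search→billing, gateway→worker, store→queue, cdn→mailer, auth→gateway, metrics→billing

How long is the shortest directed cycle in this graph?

For each vertex v, BFS finds the shortest path from v back to v.
The shortest such closed walk is auth → mailer → billing → auth, length 3.

3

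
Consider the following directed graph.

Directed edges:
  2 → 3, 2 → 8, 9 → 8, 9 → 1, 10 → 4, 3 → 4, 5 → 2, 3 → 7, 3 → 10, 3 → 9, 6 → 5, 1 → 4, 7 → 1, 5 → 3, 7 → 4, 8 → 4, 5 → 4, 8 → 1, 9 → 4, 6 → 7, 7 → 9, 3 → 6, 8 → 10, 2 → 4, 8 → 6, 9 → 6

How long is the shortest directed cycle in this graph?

3

For each vertex v, BFS finds the shortest path from v back to v.
The shortest such closed walk is 6 → 5 → 3 → 6, length 3.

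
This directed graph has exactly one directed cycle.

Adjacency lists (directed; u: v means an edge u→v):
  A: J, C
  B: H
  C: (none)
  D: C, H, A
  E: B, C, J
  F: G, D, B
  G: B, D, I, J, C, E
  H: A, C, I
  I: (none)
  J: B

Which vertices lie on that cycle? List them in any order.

DFS with gray/black marking from B:
B gray
  H gray
    A gray
      J gray
        J→B: B is gray → back edge
Back edge closes the cycle B → H → A → J → B; its vertices are {A, B, H, J}.

A, B, H, J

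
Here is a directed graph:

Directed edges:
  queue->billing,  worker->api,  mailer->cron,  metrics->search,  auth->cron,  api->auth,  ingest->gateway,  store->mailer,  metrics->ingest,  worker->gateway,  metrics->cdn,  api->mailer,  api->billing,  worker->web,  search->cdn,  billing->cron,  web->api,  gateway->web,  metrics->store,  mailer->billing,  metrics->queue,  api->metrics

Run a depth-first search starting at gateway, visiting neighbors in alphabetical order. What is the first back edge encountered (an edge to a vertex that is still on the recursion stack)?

ingest→gateway

DFS from gateway (visiting neighbors in alphabetical order); mark gray on enter, black on exit:
gateway gray
  web gray
    api gray
      auth gray
        cron gray
        cron black
      auth black
      billing gray
        billing→cron: cron black — skip
      billing black
      mailer gray
        mailer→billing: billing black — skip
        mailer→cron: cron black — skip
      mailer black
      metrics gray
        cdn gray
        cdn black
        ingest gray
          ingest→gateway: gateway is gray → back edge
First back edge: ingest → gateway.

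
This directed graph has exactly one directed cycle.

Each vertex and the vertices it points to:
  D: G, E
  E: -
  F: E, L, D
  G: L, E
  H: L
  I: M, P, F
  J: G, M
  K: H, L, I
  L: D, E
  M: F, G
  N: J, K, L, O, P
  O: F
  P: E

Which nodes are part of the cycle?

DFS with gray/black marking from L:
L gray
  D gray
    G gray
      G→L: L is gray → back edge
Back edge closes the cycle L → D → G → L; its vertices are {D, G, L}.

D, G, L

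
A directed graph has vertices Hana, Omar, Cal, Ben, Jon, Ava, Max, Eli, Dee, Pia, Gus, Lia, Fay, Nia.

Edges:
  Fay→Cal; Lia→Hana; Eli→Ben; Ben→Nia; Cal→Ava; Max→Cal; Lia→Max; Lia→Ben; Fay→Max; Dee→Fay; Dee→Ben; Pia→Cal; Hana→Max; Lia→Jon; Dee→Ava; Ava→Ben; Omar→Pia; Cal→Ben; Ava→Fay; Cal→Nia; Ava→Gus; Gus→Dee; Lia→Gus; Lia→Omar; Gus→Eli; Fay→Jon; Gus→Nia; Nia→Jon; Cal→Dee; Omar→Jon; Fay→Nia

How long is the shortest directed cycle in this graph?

For each vertex v, BFS finds the shortest path from v back to v.
The shortest such closed walk is Gus → Dee → Ava → Gus, length 3.

3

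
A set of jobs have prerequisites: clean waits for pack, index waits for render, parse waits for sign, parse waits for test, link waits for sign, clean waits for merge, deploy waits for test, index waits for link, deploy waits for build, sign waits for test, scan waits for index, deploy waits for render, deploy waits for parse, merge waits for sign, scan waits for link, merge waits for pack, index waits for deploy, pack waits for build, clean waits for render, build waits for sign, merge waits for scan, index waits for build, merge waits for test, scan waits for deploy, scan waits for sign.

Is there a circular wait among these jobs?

DFS with white/gray/black marking, starting from merge:
merge gray
  test gray
  test black
  pack gray
    build gray
      sign gray
        sign→test: test black — skip
      sign black
    build black
  pack black
  scan gray
    index gray
      render gray
      render black
      link gray
        link→sign: sign black — skip
      link black
      index→build: build black — skip
      deploy gray
        deploy→build: build black — skip
        parse gray
          parse→test: test black — skip
          parse→sign: sign black — skip
        parse black
        deploy→test: test black — skip
        deploy→render: render black — skip
      deploy black
    index black
    scan→sign: sign black — skip
    scan→link: link black — skip
    scan→deploy: deploy black — skip
  scan black
  merge→sign: sign black — skip
merge black
clean gray
  clean→merge: merge black — skip
  clean→render: render black — skip
  clean→pack: pack black — skip
clean black
Every edge goes to a white or black vertex — no back edge, so the graph is acyclic.

No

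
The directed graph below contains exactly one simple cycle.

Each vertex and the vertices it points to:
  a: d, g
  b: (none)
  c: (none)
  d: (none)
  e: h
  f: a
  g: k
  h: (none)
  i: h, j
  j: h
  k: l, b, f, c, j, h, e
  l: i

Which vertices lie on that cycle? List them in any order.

a, f, g, k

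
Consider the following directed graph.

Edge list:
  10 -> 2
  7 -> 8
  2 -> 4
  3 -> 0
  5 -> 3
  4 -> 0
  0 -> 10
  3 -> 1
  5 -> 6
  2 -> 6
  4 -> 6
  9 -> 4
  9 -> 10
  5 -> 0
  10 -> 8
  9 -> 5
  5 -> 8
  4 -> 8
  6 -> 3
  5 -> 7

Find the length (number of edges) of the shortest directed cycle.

4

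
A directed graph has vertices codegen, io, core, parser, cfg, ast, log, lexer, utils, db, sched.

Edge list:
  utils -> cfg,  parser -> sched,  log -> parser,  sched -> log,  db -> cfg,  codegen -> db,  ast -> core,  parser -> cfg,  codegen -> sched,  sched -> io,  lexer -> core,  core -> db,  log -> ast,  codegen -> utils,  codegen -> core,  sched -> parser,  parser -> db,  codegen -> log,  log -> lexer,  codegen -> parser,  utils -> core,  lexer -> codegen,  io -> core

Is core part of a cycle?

No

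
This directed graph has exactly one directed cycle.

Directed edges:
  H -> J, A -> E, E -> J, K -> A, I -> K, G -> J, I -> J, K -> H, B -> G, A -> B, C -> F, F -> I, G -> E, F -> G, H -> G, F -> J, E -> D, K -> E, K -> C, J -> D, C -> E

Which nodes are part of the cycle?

C, F, I, K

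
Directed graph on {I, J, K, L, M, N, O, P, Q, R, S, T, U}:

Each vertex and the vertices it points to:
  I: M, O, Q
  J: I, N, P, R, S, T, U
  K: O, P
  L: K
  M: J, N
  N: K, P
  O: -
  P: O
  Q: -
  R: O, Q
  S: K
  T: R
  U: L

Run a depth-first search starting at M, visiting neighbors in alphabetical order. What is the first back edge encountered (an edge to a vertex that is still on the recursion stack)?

DFS from M (visiting neighbors in alphabetical order); mark gray on enter, black on exit:
M gray
  J gray
    I gray
      I→M: M is gray → back edge
First back edge: I → M.

I->M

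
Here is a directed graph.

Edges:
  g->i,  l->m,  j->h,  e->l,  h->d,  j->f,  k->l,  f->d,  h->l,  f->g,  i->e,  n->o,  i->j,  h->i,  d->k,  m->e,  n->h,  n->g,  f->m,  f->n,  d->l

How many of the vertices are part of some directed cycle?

9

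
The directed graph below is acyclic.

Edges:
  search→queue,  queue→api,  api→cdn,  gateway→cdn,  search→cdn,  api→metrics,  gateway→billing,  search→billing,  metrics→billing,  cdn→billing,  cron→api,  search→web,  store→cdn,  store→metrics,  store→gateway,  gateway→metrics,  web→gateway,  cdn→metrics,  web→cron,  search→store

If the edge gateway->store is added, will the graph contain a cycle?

Adding gateway→store creates a cycle iff store can already reach gateway.
Path from store: store → gateway.
So store → … → gateway → store is a cycle.

Yes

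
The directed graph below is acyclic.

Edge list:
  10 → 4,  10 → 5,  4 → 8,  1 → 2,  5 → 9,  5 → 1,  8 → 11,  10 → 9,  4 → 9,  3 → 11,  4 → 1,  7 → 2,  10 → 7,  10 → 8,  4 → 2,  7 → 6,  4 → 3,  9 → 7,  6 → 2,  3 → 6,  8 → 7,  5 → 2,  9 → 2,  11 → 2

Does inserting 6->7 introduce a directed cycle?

Adding 6→7 creates a cycle iff 7 can already reach 6.
Path from 7: 7 → 6.
So 7 → … → 6 → 7 is a cycle.

Yes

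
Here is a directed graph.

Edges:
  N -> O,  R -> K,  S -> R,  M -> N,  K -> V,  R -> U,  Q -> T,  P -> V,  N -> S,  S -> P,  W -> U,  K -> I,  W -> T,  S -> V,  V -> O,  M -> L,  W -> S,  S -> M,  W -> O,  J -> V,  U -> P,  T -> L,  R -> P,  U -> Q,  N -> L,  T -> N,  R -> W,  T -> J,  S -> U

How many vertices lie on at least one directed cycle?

8

A vertex is on a directed cycle iff it belongs to a strongly connected component of size ≥ 2 (or has a self-loop).
The vertices on cycles are {M, N, Q, R, S, T, U, W} — 8 in total.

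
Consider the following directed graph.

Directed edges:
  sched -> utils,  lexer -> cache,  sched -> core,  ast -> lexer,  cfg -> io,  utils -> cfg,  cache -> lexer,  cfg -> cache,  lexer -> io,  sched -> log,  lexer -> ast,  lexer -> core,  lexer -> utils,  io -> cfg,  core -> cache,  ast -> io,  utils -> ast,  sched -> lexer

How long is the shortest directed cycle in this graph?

2

For each vertex v, BFS finds the shortest path from v back to v.
The shortest such closed walk is lexer → cache → lexer, length 2.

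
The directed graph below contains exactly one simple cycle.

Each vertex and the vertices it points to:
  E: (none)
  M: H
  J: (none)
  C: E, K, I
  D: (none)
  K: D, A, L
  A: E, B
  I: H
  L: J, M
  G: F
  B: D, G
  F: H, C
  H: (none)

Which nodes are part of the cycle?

A, B, C, F, G, K

DFS with gray/black marking from C:
C gray
  E gray
  E black
  K gray
    D gray
    D black
    A gray
      A→E: E black — skip
      B gray
        B→D: D black — skip
        G gray
          F gray
            H gray
            H black
            F→C: C is gray → back edge
Back edge closes the cycle C → K → A → B → G → F → C; its vertices are {A, B, C, F, G, K}.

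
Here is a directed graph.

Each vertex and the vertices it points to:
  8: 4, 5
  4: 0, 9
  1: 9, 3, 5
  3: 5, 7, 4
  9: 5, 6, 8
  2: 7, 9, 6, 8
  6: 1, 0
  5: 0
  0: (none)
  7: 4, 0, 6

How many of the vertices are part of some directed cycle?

7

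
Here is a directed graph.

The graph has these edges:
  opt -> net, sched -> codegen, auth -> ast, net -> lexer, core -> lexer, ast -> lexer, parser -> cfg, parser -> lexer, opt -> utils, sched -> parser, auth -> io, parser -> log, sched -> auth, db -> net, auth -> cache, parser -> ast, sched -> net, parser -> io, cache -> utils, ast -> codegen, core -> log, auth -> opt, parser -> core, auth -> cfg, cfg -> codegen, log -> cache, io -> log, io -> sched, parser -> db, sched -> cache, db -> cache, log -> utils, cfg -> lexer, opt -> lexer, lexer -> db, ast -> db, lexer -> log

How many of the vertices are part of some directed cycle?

7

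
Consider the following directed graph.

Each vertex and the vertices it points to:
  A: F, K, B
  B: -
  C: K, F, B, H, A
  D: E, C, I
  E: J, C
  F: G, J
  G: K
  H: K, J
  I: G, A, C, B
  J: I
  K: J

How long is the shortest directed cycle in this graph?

4

For each vertex v, BFS finds the shortest path from v back to v.
The shortest such closed walk is I → A → F → J → I, length 4.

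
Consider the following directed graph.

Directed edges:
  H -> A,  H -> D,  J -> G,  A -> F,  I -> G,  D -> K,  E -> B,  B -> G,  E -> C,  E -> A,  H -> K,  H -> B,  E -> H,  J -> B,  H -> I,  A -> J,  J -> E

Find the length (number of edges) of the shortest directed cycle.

3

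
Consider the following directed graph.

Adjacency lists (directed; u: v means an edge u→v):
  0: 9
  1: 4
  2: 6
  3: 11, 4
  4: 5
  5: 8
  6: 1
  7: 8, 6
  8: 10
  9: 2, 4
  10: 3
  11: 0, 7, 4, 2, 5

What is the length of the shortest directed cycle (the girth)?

5

For each vertex v, BFS finds the shortest path from v back to v.
The shortest such closed walk is 3 → 11 → 5 → 8 → 10 → 3, length 5.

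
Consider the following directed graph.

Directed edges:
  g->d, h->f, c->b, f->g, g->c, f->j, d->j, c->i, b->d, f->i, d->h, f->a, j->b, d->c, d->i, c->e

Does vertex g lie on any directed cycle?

Yes

g is on a cycle iff g can reach itself via ≥1 edge.
g → d → h → f → g — yes.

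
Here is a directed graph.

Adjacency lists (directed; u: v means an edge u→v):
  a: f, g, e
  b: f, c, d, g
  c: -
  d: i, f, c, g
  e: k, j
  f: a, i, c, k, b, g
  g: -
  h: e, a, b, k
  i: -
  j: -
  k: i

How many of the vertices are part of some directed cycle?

A vertex is on a directed cycle iff it belongs to a strongly connected component of size ≥ 2 (or has a self-loop).
The vertices on cycles are {a, b, d, f} — 4 in total.

4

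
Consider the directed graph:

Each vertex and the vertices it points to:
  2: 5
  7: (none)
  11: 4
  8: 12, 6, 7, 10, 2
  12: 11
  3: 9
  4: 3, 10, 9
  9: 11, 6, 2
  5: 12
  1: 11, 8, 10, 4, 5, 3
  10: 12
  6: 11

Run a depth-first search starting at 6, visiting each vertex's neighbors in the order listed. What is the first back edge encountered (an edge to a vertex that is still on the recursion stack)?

DFS from 6 (visiting each vertex's neighbors in the order listed); mark gray on enter, black on exit:
6 gray
  11 gray
    4 gray
      3 gray
        9 gray
          9→11: 11 is gray → back edge
First back edge: 9 → 11.

9->11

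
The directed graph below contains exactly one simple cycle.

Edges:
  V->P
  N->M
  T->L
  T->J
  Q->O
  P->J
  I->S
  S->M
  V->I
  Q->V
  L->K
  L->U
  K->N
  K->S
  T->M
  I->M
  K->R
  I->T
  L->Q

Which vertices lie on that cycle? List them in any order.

DFS with gray/black marking from L:
L gray
  K gray
    R gray
    R black
    S gray
      M gray
      M black
    S black
    N gray
      N→M: M black — skip
    N black
  K black
  U gray
  U black
  Q gray
    V gray
      I gray
        T gray
          T→L: L is gray → back edge
Back edge closes the cycle L → Q → V → I → T → L; its vertices are {I, L, Q, T, V}.

I, L, Q, T, V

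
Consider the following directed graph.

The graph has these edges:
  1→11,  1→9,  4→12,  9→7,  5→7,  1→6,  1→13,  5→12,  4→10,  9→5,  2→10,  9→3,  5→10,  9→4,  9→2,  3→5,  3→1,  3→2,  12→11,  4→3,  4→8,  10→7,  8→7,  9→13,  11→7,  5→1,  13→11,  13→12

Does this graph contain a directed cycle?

DFS with white/gray/black marking, starting from 9:
9 gray
  4 gray
    8 gray
      7 gray
      7 black
    8 black
    10 gray
      10→7: 7 black — skip
    10 black
    3 gray
      5 gray
        5→7: 7 black — skip
        5→10: 10 black — skip
        12 gray
          11 gray
            11→7: 7 black — skip
          11 black
        12 black
        1 gray
          6 gray
          6 black
          1→11: 11 black — skip
          13 gray
            13→12: 12 black — skip
            13→11: 11 black — skip
          13 black
          1→9: 9 is gray → back edge
Back edge found, so a cycle exists: 9 → 4 → 3 → 5 → 1 → 9.

Yes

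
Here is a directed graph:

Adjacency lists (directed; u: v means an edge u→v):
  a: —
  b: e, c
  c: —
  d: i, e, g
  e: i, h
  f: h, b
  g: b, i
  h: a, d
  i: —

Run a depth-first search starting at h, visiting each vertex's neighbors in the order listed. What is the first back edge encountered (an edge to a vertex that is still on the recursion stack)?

DFS from h (visiting each vertex's neighbors in the order listed); mark gray on enter, black on exit:
h gray
  a gray
  a black
  d gray
    i gray
    i black
    e gray
      e→i: i black — skip
      e→h: h is gray → back edge
First back edge: e → h.

e->h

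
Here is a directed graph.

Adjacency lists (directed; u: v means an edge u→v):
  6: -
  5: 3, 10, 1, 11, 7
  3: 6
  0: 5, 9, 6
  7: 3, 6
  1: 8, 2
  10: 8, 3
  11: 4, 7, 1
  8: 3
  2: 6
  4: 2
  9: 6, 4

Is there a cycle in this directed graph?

DFS with white/gray/black marking, starting from 8:
8 gray
  3 gray
    6 gray
    6 black
  3 black
8 black
5 gray
  5→3: 3 black — skip
  10 gray
    10→8: 8 black — skip
    10→3: 3 black — skip
  10 black
  1 gray
    1→8: 8 black — skip
    2 gray
      2→6: 6 black — skip
    2 black
  1 black
  11 gray
    4 gray
      4→2: 2 black — skip
    4 black
    7 gray
      7→3: 3 black — skip
      7→6: 6 black — skip
    7 black
    11→1: 1 black — skip
  11 black
  5→7: 7 black — skip
5 black
0 gray
  0→5: 5 black — skip
  9 gray
    9→6: 6 black — skip
    9→4: 4 black — skip
  9 black
  0→6: 6 black — skip
0 black
Every edge goes to a white or black vertex — no back edge, so the graph is acyclic.

No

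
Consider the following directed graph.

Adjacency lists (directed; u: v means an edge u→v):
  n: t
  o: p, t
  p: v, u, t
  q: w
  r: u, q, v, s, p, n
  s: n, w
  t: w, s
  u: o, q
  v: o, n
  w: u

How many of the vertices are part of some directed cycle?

9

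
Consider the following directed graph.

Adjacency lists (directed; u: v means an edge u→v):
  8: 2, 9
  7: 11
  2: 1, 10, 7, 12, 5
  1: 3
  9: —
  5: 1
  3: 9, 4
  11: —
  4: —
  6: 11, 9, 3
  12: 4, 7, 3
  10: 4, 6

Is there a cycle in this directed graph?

No

DFS with white/gray/black marking, starting from 5:
5 gray
  1 gray
    3 gray
      9 gray
      9 black
      4 gray
      4 black
    3 black
  1 black
5 black
8 gray
  2 gray
    2→1: 1 black — skip
    10 gray
      10→4: 4 black — skip
      6 gray
        11 gray
        11 black
        6→9: 9 black — skip
        6→3: 3 black — skip
      6 black
    10 black
    7 gray
      7→11: 11 black — skip
    7 black
    12 gray
      12→4: 4 black — skip
      12→7: 7 black — skip
      12→3: 3 black — skip
    12 black
    2→5: 5 black — skip
  2 black
  8→9: 9 black — skip
8 black
Every edge goes to a white or black vertex — no back edge, so the graph is acyclic.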